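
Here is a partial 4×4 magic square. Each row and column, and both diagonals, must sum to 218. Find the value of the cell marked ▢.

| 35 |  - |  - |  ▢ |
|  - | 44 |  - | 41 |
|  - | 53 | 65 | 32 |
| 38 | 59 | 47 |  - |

71

The remaining cell in row 3 is (3,1) = 218 − 150 = 68.
Row 4 needs 218; the known cells sum to 144, so (4,4) = 74.
Column 1 must total 218; the given cells sum to 141, so (2,1) = 77.
From column 2, 218 − (44 + 53 + 59) gives (1,2) = 62.
The remaining cell in column 4 is (1,4) = 218 − 147 = 71.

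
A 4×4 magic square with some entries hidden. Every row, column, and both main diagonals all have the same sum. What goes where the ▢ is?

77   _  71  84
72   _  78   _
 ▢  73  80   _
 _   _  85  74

Column 3 is complete and sums to 314; that is the magic constant.
Row 1 needs 314; the known cells sum to 232, so (1,2) = 82.
From main diagonal, 314 − (77 + 80 + 74) gives (2,2) = 83.
Using anti-diagonal: 84 + 78 + 73 + ? → (4,1) = 314 − 235 = 79.
Row 2: 72 + 83 + 78 + ? = 314, so (2,4) = 81.
The remaining cell in row 4 is (4,2) = 314 − 238 = 76.
Column 1 must total 314; the given cells sum to 228, so (3,1) = 86.

86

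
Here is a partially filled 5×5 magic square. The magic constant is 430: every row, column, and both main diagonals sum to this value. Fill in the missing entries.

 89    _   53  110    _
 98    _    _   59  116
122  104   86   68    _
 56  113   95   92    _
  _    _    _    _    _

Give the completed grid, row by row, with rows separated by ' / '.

Row 3 needs 430; the known cells sum to 380, so (3,5) = 50.
Row 4 must total 430; the given cells sum to 356, so (4,5) = 74.
Column 1: 89 + 98 + 122 + 56 + ? = 430, so (5,1) = 65.
Column 4 must total 430; the given cells sum to 329, so (5,4) = 101.
Using anti-diagonal: 59 + 86 + 113 + 65 + ? → (1,5) = 430 − 323 = 107.
The remaining cell in row 1 is (1,2) = 430 − 359 = 71.
Using column 5: 107 + 116 + 50 + 74 + ? → (5,5) = 430 − 347 = 83.
Main diagonal needs 430; the known cells sum to 350, so (2,2) = 80.
Row 2: 98 + 80 + 59 + 116 + ? = 430, so (2,3) = 77.
From column 2, 430 − (71 + 80 + 104 + 113) gives (5,2) = 62.
Column 3: 53 + 77 + 86 + 95 + ? = 430, so (5,3) = 119.

89 71 53 110 107 / 98 80 77 59 116 / 122 104 86 68 50 / 56 113 95 92 74 / 65 62 119 101 83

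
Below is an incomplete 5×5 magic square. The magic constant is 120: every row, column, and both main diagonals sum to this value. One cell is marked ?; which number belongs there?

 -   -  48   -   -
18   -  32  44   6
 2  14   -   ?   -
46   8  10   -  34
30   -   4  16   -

Row 2 must total 120; the given cells sum to 100, so (2,2) = 20.
From row 4, 120 − (46 + 8 + 10 + 34) gives (4,4) = 22.
Column 1 must total 120; the given cells sum to 96, so (1,1) = 24.
From column 3, 120 − (48 + 32 + 10 + 4) gives (3,3) = 26.
Using main diagonal: 24 + 20 + 26 + 22 + ? → (5,5) = 120 − 92 = 28.
Anti-diagonal must total 120; the given cells sum to 108, so (1,5) = 12.
Using row 5: 30 + 4 + 16 + 28 + ? → (5,2) = 120 − 78 = 42.
From column 2, 120 − (20 + 14 + 8 + 42) gives (1,2) = 36.
The remaining cell in column 5 is (3,5) = 120 − 80 = 40.
Row 1: 24 + 36 + 48 + 12 + ? = 120, so (1,4) = 0.
Row 3: 2 + 14 + 26 + 40 + ? = 120, so (3,4) = 38.

38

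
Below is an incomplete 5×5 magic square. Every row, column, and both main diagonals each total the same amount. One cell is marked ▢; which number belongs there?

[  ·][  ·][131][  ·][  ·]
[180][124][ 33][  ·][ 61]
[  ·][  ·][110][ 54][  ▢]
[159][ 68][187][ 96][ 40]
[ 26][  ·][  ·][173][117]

138

Row 4 is complete and sums to 550; that is the magic constant.
Row 2 needs 550; the known cells sum to 398, so (2,4) = 152.
From column 3, 550 − (131 + 33 + 110 + 187) gives (5,3) = 89.
From column 4, 550 − (152 + 54 + 96 + 173) gives (1,4) = 75.
From main diagonal, 550 − (124 + 110 + 96 + 117) gives (1,1) = 103.
Anti-diagonal needs 550; the known cells sum to 356, so (1,5) = 194.
Row 1 must total 550; the given cells sum to 503, so (1,2) = 47.
From row 5, 550 − (26 + 89 + 173 + 117) gives (5,2) = 145.
From column 1, 550 − (103 + 180 + 159 + 26) gives (3,1) = 82.
Using column 2: 47 + 124 + 68 + 145 + ? → (3,2) = 550 − 384 = 166.
From column 5, 550 − (194 + 61 + 40 + 117) gives (3,5) = 138.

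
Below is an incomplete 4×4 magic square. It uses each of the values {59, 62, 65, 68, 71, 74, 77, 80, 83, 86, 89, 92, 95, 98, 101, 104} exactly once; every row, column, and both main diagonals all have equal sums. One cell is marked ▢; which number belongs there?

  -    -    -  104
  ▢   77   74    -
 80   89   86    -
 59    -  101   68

92

The 16 entries sum to 1304, so each line sums to 1304/4 = 326.
The remaining cell in row 3 is (3,4) = 326 − 255 = 71.
Using row 4: 59 + 101 + 68 + ? → (4,2) = 326 − 228 = 98.
Column 2: 77 + 89 + 98 + ? = 326, so (1,2) = 62.
Using column 3: 74 + 86 + 101 + ? → (1,3) = 326 − 261 = 65.
Column 4: 104 + 71 + 68 + ? = 326, so (2,4) = 83.
Using main diagonal: 77 + 86 + 68 + ? → (1,1) = 326 − 231 = 95.
The remaining cell in row 2 is (2,1) = 326 − 234 = 92.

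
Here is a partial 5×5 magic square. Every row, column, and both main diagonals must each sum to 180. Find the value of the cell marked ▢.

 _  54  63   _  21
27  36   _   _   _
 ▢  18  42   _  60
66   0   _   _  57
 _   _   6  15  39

From column 2, 180 − (54 + 36 + 18 + 0) gives (5,2) = 72.
Column 5: 21 + 60 + 57 + 39 + ? = 180, so (2,5) = 3.
Row 5 needs 180; the known cells sum to 132, so (5,1) = 48.
The remaining cell in anti-diagonal is (2,4) = 180 − 111 = 69.
From row 2, 180 − (27 + 36 + 69 + 3) gives (2,3) = 45.
Column 3 needs 180; the known cells sum to 156, so (4,3) = 24.
The remaining cell in row 4 is (4,4) = 180 − 147 = 33.
Main diagonal needs 180; the known cells sum to 150, so (1,1) = 30.
The remaining cell in row 1 is (1,4) = 180 − 168 = 12.
Column 1 needs 180; the known cells sum to 171, so (3,1) = 9.

9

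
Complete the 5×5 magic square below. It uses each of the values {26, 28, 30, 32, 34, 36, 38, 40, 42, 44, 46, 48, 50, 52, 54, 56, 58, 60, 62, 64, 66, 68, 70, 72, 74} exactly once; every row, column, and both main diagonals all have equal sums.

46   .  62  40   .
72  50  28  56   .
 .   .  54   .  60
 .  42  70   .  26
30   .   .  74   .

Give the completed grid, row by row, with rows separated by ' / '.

46 34 62 40 68 / 72 50 28 56 44 / 38 66 54 32 60 / 64 42 70 48 26 / 30 58 36 74 52

The 25 entries sum to 1250, so each line sums to 1250/5 = 250.
Using row 2: 72 + 50 + 28 + 56 + ? → (2,5) = 250 − 206 = 44.
From column 3, 250 − (62 + 28 + 54 + 70) gives (5,3) = 36.
Anti-diagonal needs 250; the known cells sum to 182, so (1,5) = 68.
Using row 1: 46 + 62 + 40 + 68 + ? → (1,2) = 250 − 216 = 34.
From column 5, 250 − (68 + 44 + 60 + 26) gives (5,5) = 52.
Main diagonal needs 250; the known cells sum to 202, so (4,4) = 48.
The remaining cell in row 4 is (4,1) = 250 − 186 = 64.
Row 5: 30 + 36 + 74 + 52 + ? = 250, so (5,2) = 58.
Column 1: 46 + 72 + 64 + 30 + ? = 250, so (3,1) = 38.
The remaining cell in column 2 is (3,2) = 250 − 184 = 66.
From column 4, 250 − (40 + 56 + 48 + 74) gives (3,4) = 32.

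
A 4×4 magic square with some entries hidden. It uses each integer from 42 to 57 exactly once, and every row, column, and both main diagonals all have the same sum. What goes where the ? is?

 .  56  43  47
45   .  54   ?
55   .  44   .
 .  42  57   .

50

The entries are 42 through 57, which sum to 792, so each line sums to 792/4 = 198.
Using row 1: 56 + 43 + 47 + ? → (1,1) = 198 − 146 = 52.
Column 1: 52 + 45 + 55 + ? = 198, so (4,1) = 46.
Anti-diagonal needs 198; the known cells sum to 147, so (3,2) = 51.
Row 3 needs 198; the known cells sum to 150, so (3,4) = 48.
Row 4 must total 198; the given cells sum to 145, so (4,4) = 53.
The remaining cell in column 2 is (2,2) = 198 − 149 = 49.
Column 4: 47 + 48 + 53 + ? = 198, so (2,4) = 50.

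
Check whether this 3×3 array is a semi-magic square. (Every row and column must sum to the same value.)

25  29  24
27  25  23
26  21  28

No — row 3 sums to 75 but column 1 sums to 78.

Row 1: 25 + 29 + 24 = 78.
Row 2: 27 + 25 + 23 = 75.
Row 3: 26 + 21 + 28 = 75.
Column 1: 25 + 27 + 26 = 78.
Column 2: 29 + 25 + 21 = 75.
Column 3: 24 + 23 + 28 = 75.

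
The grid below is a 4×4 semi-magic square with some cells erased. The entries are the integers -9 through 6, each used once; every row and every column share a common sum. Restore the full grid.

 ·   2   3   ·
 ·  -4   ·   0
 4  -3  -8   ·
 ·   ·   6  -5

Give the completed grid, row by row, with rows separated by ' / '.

The entries are -9 through 6, which sum to -24, so each line sums to -24/4 = -6.
Using row 3: 4 + (-3) + (-8) + ? → (3,4) = -6 − (-7) = 1.
Column 2 needs -6; the known cells sum to -5, so (4,2) = -1.
The remaining cell in column 3 is (2,3) = -6 − 1 = -7.
From column 4, -6 − (0 + 1 + (-5)) gives (1,4) = -2.
Row 1: 2 + 3 + (-2) + ? = -6, so (1,1) = -9.
Using row 2: -4 + (-7) + 0 + ? → (2,1) = -6 − (-11) = 5.
Row 4: -1 + 6 + (-5) + ? = -6, so (4,1) = -6.

-9 2 3 -2 / 5 -4 -7 0 / 4 -3 -8 1 / -6 -1 6 -5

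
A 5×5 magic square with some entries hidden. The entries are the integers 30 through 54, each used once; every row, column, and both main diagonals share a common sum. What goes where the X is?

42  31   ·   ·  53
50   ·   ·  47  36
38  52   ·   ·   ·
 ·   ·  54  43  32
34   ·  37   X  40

51

The entries are 30 through 54, which sum to 1050, so each line sums to 1050/5 = 210.
From column 1, 210 − (42 + 50 + 38 + 34) gives (4,1) = 46.
The remaining cell in column 5 is (3,5) = 210 − 161 = 49.
Row 4: 46 + 54 + 43 + 32 + ? = 210, so (4,2) = 35.
From anti-diagonal, 210 − (53 + 47 + 35 + 34) gives (3,3) = 41.
The remaining cell in row 3 is (3,4) = 210 − 180 = 30.
Main diagonal needs 210; the known cells sum to 166, so (2,2) = 44.
The remaining cell in row 2 is (2,3) = 210 − 177 = 33.
Column 2 needs 210; the known cells sum to 162, so (5,2) = 48.
Column 3: 33 + 41 + 54 + 37 + ? = 210, so (1,3) = 45.
Row 1 needs 210; the known cells sum to 171, so (1,4) = 39.
The remaining cell in row 5 is (5,4) = 210 − 159 = 51.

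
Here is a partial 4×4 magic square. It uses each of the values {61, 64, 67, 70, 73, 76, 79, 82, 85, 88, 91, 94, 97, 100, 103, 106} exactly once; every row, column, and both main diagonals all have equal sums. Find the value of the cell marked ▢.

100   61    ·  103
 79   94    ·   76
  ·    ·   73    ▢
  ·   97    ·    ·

The 16 entries sum to 1336, so each line sums to 1336/4 = 334.
From row 1, 334 − (100 + 61 + 103) gives (1,3) = 70.
Row 2 must total 334; the given cells sum to 249, so (2,3) = 85.
From column 2, 334 − (61 + 94 + 97) gives (3,2) = 82.
From column 3, 334 − (70 + 85 + 73) gives (4,3) = 106.
Main diagonal: 100 + 94 + 73 + ? = 334, so (4,4) = 67.
Anti-diagonal must total 334; the given cells sum to 270, so (4,1) = 64.
From column 1, 334 − (100 + 79 + 64) gives (3,1) = 91.
Column 4: 103 + 76 + 67 + ? = 334, so (3,4) = 88.

88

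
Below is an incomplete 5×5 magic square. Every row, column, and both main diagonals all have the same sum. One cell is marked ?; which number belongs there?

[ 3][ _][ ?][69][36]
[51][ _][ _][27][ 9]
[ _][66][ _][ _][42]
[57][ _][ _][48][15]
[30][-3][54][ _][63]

Column 5 is complete and sums to 165; that is the magic constant.
The remaining cell in row 5 is (5,4) = 165 − 144 = 21.
Using column 1: 3 + 51 + 57 + 30 + ? → (3,1) = 165 − 141 = 24.
The remaining cell in column 4 is (3,4) = 165 − 165 = 0.
The remaining cell in row 3 is (3,3) = 165 − 132 = 33.
Main diagonal needs 165; the known cells sum to 147, so (2,2) = 18.
From anti-diagonal, 165 − (36 + 27 + 33 + 30) gives (4,2) = 39.
Row 2 needs 165; the known cells sum to 105, so (2,3) = 60.
From row 4, 165 − (57 + 39 + 48 + 15) gives (4,3) = 6.
From column 2, 165 − (18 + 66 + 39 + (-3)) gives (1,2) = 45.
Column 3: 60 + 33 + 6 + 54 + ? = 165, so (1,3) = 12.

12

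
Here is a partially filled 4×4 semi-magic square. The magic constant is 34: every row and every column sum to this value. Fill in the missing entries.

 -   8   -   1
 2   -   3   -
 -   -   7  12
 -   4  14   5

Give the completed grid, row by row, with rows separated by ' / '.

15 8 10 1 / 2 13 3 16 / 6 9 7 12 / 11 4 14 5

Row 4 must total 34; the given cells sum to 23, so (4,1) = 11.
Column 3: 3 + 7 + 14 + ? = 34, so (1,3) = 10.
Column 4 needs 34; the known cells sum to 18, so (2,4) = 16.
From row 1, 34 − (8 + 10 + 1) gives (1,1) = 15.
Using row 2: 2 + 3 + 16 + ? → (2,2) = 34 − 21 = 13.
Column 1 needs 34; the known cells sum to 28, so (3,1) = 6.
Column 2 needs 34; the known cells sum to 25, so (3,2) = 9.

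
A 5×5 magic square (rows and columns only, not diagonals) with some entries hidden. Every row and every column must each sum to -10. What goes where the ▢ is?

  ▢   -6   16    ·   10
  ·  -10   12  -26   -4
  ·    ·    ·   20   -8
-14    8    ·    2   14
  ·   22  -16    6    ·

-18

Row 2: -10 + 12 + (-26) + (-4) + ? = -10, so (2,1) = 18.
Using row 4: -14 + 8 + 2 + 14 + ? → (4,3) = -10 − 10 = -20.
Column 2: -6 + (-10) + 8 + 22 + ? = -10, so (3,2) = -24.
Column 3 must total -10; the given cells sum to -8, so (3,3) = -2.
From column 4, -10 − (-26 + 20 + 2 + 6) gives (1,4) = -12.
Column 5 needs -10; the known cells sum to 12, so (5,5) = -22.
Row 1: -6 + 16 + (-12) + 10 + ? = -10, so (1,1) = -18.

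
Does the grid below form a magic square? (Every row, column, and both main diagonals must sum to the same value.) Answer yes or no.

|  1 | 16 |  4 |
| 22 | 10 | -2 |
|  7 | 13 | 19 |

No — column 1 sums to 30 but column 2 sums to 39.

Row 1: 1 + 16 + 4 = 21.
Row 2: 22 + 10 + (-2) = 30.
Row 3: 7 + 13 + 19 = 39.
Column 1: 1 + 22 + 7 = 30.
Column 2: 16 + 10 + 13 = 39.
Column 3: 4 + (-2) + 19 = 21.
Main diagonal: 1 + 10 + 19 = 30.
Anti-diagonal: 4 + 10 + 7 = 21.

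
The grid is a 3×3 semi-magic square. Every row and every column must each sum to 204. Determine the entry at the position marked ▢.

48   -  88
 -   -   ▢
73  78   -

63

The remaining cell in row 1 is (1,2) = 204 − 136 = 68.
Using row 3: 73 + 78 + ? → (3,3) = 204 − 151 = 53.
Column 1: 48 + 73 + ? = 204, so (2,1) = 83.
Column 2: 68 + 78 + ? = 204, so (2,2) = 58.
Using column 3: 88 + 53 + ? → (2,3) = 204 − 141 = 63.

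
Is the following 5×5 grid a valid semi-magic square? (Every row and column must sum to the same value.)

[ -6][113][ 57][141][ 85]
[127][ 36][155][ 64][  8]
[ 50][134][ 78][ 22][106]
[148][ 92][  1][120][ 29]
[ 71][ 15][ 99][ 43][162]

Yes

Row 1: -6 + 113 + 57 + 141 + 85 = 390.
Row 2: 127 + 36 + 155 + 64 + 8 = 390.
Row 3: 50 + 134 + 78 + 22 + 106 = 390.
Row 4: 148 + 92 + 1 + 120 + 29 = 390.
Row 5: 71 + 15 + 99 + 43 + 162 = 390.
Column 1: -6 + 127 + 50 + 148 + 71 = 390.
Column 2: 113 + 36 + 134 + 92 + 15 = 390.
Column 3: 57 + 155 + 78 + 1 + 99 = 390.
Column 4: 141 + 64 + 22 + 120 + 43 = 390.
Column 5: 85 + 8 + 106 + 29 + 162 = 390.
All lines sum to 390.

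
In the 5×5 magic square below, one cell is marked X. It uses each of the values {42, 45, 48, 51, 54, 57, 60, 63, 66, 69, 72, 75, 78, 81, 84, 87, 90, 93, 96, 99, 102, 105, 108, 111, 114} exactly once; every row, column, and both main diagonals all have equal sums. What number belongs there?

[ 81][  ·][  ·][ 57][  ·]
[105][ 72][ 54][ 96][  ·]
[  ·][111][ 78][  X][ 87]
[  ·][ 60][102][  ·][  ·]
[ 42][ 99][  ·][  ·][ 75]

45

The 25 entries sum to 1950, so each line sums to 1950/5 = 390.
Row 2: 105 + 72 + 54 + 96 + ? = 390, so (2,5) = 63.
Column 2 must total 390; the given cells sum to 342, so (1,2) = 48.
From main diagonal, 390 − (81 + 72 + 78 + 75) gives (4,4) = 84.
Using anti-diagonal: 96 + 78 + 60 + 42 + ? → (1,5) = 390 − 276 = 114.
Row 1: 81 + 48 + 57 + 114 + ? = 390, so (1,3) = 90.
From column 3, 390 − (90 + 54 + 78 + 102) gives (5,3) = 66.
Column 5 must total 390; the given cells sum to 339, so (4,5) = 51.
The remaining cell in row 4 is (4,1) = 390 − 297 = 93.
Row 5 needs 390; the known cells sum to 282, so (5,4) = 108.
From column 1, 390 − (81 + 105 + 93 + 42) gives (3,1) = 69.
Column 4: 57 + 96 + 84 + 108 + ? = 390, so (3,4) = 45.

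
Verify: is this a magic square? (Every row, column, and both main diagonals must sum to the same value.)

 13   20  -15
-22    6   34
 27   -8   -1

Yes

Row 1: 13 + 20 + (-15) = 18.
Row 2: -22 + 6 + 34 = 18.
Row 3: 27 + (-8) + (-1) = 18.
Column 1: 13 + (-22) + 27 = 18.
Column 2: 20 + 6 + (-8) = 18.
Column 3: -15 + 34 + (-1) = 18.
Main diagonal: 13 + 6 + (-1) = 18.
Anti-diagonal: -15 + 6 + 27 = 18.
All lines sum to 18.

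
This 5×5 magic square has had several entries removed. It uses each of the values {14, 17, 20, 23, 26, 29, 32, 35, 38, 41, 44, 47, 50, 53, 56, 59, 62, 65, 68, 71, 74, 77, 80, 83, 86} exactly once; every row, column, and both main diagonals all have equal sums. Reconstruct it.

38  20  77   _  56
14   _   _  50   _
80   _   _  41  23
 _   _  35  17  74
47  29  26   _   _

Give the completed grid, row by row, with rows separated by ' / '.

The 25 entries sum to 1250, so each line sums to 1250/5 = 250.
The remaining cell in row 1 is (1,4) = 250 − 191 = 59.
Column 1: 38 + 14 + 80 + 47 + ? = 250, so (4,1) = 71.
Column 4 must total 250; the given cells sum to 167, so (5,4) = 83.
From row 4, 250 − (71 + 35 + 17 + 74) gives (4,2) = 53.
Using row 5: 47 + 29 + 26 + 83 + ? → (5,5) = 250 − 185 = 65.
The remaining cell in column 5 is (2,5) = 250 − 218 = 32.
The remaining cell in anti-diagonal is (3,3) = 250 − 206 = 44.
From row 3, 250 − (80 + 44 + 41 + 23) gives (3,2) = 62.
Column 2 must total 250; the given cells sum to 164, so (2,2) = 86.
Column 3 needs 250; the known cells sum to 182, so (2,3) = 68.

38 20 77 59 56 / 14 86 68 50 32 / 80 62 44 41 23 / 71 53 35 17 74 / 47 29 26 83 65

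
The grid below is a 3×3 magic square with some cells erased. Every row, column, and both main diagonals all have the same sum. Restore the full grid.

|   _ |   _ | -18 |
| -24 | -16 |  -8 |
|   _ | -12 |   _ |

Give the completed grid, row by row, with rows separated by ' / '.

-10 -20 -18 / -24 -16 -8 / -14 -12 -22

Row 2 is already complete: -24 + -16 + -8 = -48, so that is the magic constant.
The remaining cell in column 2 is (1,2) = -48 − (-28) = -20.
Column 3 must total -48; the given cells sum to -26, so (3,3) = -22.
Main diagonal must total -48; the given cells sum to -38, so (1,1) = -10.
Anti-diagonal needs -48; the known cells sum to -34, so (3,1) = -14.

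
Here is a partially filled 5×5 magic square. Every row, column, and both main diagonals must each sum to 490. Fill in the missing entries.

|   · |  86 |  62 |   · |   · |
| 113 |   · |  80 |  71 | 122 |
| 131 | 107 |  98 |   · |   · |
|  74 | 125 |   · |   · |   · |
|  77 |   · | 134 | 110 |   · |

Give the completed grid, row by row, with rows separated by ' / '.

Using row 2: 113 + 80 + 71 + 122 + ? → (2,2) = 490 − 386 = 104.
Column 1 needs 490; the known cells sum to 395, so (1,1) = 95.
Using column 2: 86 + 104 + 107 + 125 + ? → (5,2) = 490 − 422 = 68.
Using column 3: 62 + 80 + 98 + 134 + ? → (4,3) = 490 − 374 = 116.
From anti-diagonal, 490 − (71 + 98 + 125 + 77) gives (1,5) = 119.
From row 1, 490 − (95 + 86 + 62 + 119) gives (1,4) = 128.
The remaining cell in row 5 is (5,5) = 490 − 389 = 101.
From main diagonal, 490 − (95 + 104 + 98 + 101) gives (4,4) = 92.
Row 4 needs 490; the known cells sum to 407, so (4,5) = 83.
Column 4: 128 + 71 + 92 + 110 + ? = 490, so (3,4) = 89.
Using column 5: 119 + 122 + 83 + 101 + ? → (3,5) = 490 − 425 = 65.

95 86 62 128 119 / 113 104 80 71 122 / 131 107 98 89 65 / 74 125 116 92 83 / 77 68 134 110 101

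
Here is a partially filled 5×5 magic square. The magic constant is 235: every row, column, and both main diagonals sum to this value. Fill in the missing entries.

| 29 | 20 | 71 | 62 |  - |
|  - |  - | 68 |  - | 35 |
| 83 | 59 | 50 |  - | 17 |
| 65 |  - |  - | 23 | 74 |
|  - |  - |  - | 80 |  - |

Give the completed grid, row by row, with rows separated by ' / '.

Using row 1: 29 + 20 + 71 + 62 + ? → (1,5) = 235 − 182 = 53.
Using row 3: 83 + 59 + 50 + 17 + ? → (3,4) = 235 − 209 = 26.
Using column 4: 62 + 26 + 23 + 80 + ? → (2,4) = 235 − 191 = 44.
Column 5 must total 235; the given cells sum to 179, so (5,5) = 56.
The remaining cell in main diagonal is (2,2) = 235 − 158 = 77.
Using row 2: 77 + 68 + 44 + 35 + ? → (2,1) = 235 − 224 = 11.
Using column 1: 29 + 11 + 83 + 65 + ? → (5,1) = 235 − 188 = 47.
Anti-diagonal must total 235; the given cells sum to 194, so (4,2) = 41.
Row 4: 65 + 41 + 23 + 74 + ? = 235, so (4,3) = 32.
The remaining cell in column 2 is (5,2) = 235 − 197 = 38.
From column 3, 235 − (71 + 68 + 50 + 32) gives (5,3) = 14.

29 20 71 62 53 / 11 77 68 44 35 / 83 59 50 26 17 / 65 41 32 23 74 / 47 38 14 80 56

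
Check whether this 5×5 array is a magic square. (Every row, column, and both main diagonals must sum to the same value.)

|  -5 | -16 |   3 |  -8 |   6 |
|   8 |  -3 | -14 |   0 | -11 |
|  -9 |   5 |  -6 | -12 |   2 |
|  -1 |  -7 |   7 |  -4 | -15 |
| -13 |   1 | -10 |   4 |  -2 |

Yes

Row 1: -5 + (-16) + 3 + (-8) + 6 = -20.
Row 2: 8 + (-3) + (-14) + 0 + (-11) = -20.
Row 3: -9 + 5 + (-6) + (-12) + 2 = -20.
Row 4: -1 + (-7) + 7 + (-4) + (-15) = -20.
Row 5: -13 + 1 + (-10) + 4 + (-2) = -20.
Column 1: -5 + 8 + (-9) + (-1) + (-13) = -20.
Column 2: -16 + (-3) + 5 + (-7) + 1 = -20.
Column 3: 3 + (-14) + (-6) + 7 + (-10) = -20.
Column 4: -8 + 0 + (-12) + (-4) + 4 = -20.
Column 5: 6 + (-11) + 2 + (-15) + (-2) = -20.
Main diagonal: -5 + (-3) + (-6) + (-4) + (-2) = -20.
Anti-diagonal: 6 + 0 + (-6) + (-7) + (-13) = -20.
All lines sum to -20.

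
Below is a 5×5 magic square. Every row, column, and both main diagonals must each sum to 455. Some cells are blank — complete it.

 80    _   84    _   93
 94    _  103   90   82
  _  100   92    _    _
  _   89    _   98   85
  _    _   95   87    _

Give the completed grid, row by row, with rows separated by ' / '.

80 97 84 101 93 / 94 86 103 90 82 / 88 100 92 79 96 / 102 89 81 98 85 / 91 83 95 87 99

Using row 2: 94 + 103 + 90 + 82 + ? → (2,2) = 455 − 369 = 86.
Column 3 must total 455; the given cells sum to 374, so (4,3) = 81.
Using main diagonal: 80 + 86 + 92 + 98 + ? → (5,5) = 455 − 356 = 99.
Anti-diagonal needs 455; the known cells sum to 364, so (5,1) = 91.
The remaining cell in row 4 is (4,1) = 455 − 353 = 102.
Using row 5: 91 + 95 + 87 + 99 + ? → (5,2) = 455 − 372 = 83.
The remaining cell in column 1 is (3,1) = 455 − 367 = 88.
The remaining cell in column 2 is (1,2) = 455 − 358 = 97.
Column 5 must total 455; the given cells sum to 359, so (3,5) = 96.
Using row 1: 80 + 97 + 84 + 93 + ? → (1,4) = 455 − 354 = 101.
From row 3, 455 − (88 + 100 + 92 + 96) gives (3,4) = 79.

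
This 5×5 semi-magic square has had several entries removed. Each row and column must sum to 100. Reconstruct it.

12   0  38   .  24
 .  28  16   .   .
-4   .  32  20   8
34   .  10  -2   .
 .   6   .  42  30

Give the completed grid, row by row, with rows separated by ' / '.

12 0 38 26 24 / 40 28 16 14 2 / -4 44 32 20 8 / 34 22 10 -2 36 / 18 6 4 42 30

From row 1, 100 − (12 + 0 + 38 + 24) gives (1,4) = 26.
Using row 3: -4 + 32 + 20 + 8 + ? → (3,2) = 100 − 56 = 44.
The remaining cell in column 2 is (4,2) = 100 − 78 = 22.
Column 3 needs 100; the known cells sum to 96, so (5,3) = 4.
The remaining cell in column 4 is (2,4) = 100 − 86 = 14.
Using row 4: 34 + 22 + 10 + (-2) + ? → (4,5) = 100 − 64 = 36.
Row 5: 6 + 4 + 42 + 30 + ? = 100, so (5,1) = 18.
Column 1 needs 100; the known cells sum to 60, so (2,1) = 40.
Column 5 must total 100; the given cells sum to 98, so (2,5) = 2.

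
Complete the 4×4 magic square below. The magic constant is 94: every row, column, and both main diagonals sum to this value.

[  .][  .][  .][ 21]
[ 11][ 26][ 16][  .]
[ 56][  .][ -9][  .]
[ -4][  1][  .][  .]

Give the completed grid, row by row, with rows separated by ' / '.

31 6 36 21 / 11 26 16 41 / 56 61 -9 -14 / -4 1 51 46

From row 2, 94 − (11 + 26 + 16) gives (2,4) = 41.
The remaining cell in column 1 is (1,1) = 94 − 63 = 31.
Using main diagonal: 31 + 26 + (-9) + ? → (4,4) = 94 − 48 = 46.
Anti-diagonal must total 94; the given cells sum to 33, so (3,2) = 61.
Row 3 must total 94; the given cells sum to 108, so (3,4) = -14.
The remaining cell in row 4 is (4,3) = 94 − 43 = 51.
From column 2, 94 − (26 + 61 + 1) gives (1,2) = 6.
Column 3 needs 94; the known cells sum to 58, so (1,3) = 36.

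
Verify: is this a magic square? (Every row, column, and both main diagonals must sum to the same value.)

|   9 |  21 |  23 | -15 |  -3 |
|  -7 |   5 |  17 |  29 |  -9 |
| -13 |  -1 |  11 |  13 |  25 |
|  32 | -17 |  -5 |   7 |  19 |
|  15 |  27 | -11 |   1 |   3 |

No — column 1 sums to 36 but column 5 sums to 35.

Row 1: 9 + 21 + 23 + (-15) + (-3) = 35.
Row 2: -7 + 5 + 17 + 29 + (-9) = 35.
Row 3: -13 + (-1) + 11 + 13 + 25 = 35.
Row 4: 32 + (-17) + (-5) + 7 + 19 = 36.
Row 5: 15 + 27 + (-11) + 1 + 3 = 35.
Column 1: 9 + (-7) + (-13) + 32 + 15 = 36.
Column 2: 21 + 5 + (-1) + (-17) + 27 = 35.
Column 3: 23 + 17 + 11 + (-5) + (-11) = 35.
Column 4: -15 + 29 + 13 + 7 + 1 = 35.
Column 5: -3 + (-9) + 25 + 19 + 3 = 35.
Main diagonal: 9 + 5 + 11 + 7 + 3 = 35.
Anti-diagonal: -3 + 29 + 11 + (-17) + 15 = 35.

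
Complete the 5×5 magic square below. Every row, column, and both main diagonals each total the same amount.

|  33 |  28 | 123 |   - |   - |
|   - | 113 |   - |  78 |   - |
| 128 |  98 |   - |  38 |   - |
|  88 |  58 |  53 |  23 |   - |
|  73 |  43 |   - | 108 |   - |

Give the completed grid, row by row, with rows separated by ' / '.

Column 2 is already complete: 28 + 113 + 98 + 58 + 43 = 340, so that is the magic constant.
Row 4 must total 340; the given cells sum to 222, so (4,5) = 118.
From column 1, 340 − (33 + 128 + 88 + 73) gives (2,1) = 18.
From column 4, 340 − (78 + 38 + 23 + 108) gives (1,4) = 93.
The remaining cell in row 1 is (1,5) = 340 − 277 = 63.
Anti-diagonal must total 340; the given cells sum to 272, so (3,3) = 68.
Row 3: 128 + 98 + 68 + 38 + ? = 340, so (3,5) = 8.
The remaining cell in main diagonal is (5,5) = 340 − 237 = 103.
The remaining cell in row 5 is (5,3) = 340 − 327 = 13.
Using column 3: 123 + 68 + 53 + 13 + ? → (2,3) = 340 − 257 = 83.
Column 5: 63 + 8 + 118 + 103 + ? = 340, so (2,5) = 48.

33 28 123 93 63 / 18 113 83 78 48 / 128 98 68 38 8 / 88 58 53 23 118 / 73 43 13 108 103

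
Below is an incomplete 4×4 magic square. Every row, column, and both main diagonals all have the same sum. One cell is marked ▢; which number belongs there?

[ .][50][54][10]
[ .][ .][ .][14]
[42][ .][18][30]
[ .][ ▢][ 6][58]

2

Column 4 is complete and sums to 112; that is the magic constant.
Row 1: 50 + 54 + 10 + ? = 112, so (1,1) = -2.
Row 3 needs 112; the known cells sum to 90, so (3,2) = 22.
Using column 3: 54 + 18 + 6 + ? → (2,3) = 112 − 78 = 34.
The remaining cell in main diagonal is (2,2) = 112 − 74 = 38.
The remaining cell in anti-diagonal is (4,1) = 112 − 66 = 46.
Row 2 must total 112; the given cells sum to 86, so (2,1) = 26.
Using row 4: 46 + 6 + 58 + ? → (4,2) = 112 − 110 = 2.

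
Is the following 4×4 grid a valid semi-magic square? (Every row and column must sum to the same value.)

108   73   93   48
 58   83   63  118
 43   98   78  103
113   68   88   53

Row 1: 108 + 73 + 93 + 48 = 322.
Row 2: 58 + 83 + 63 + 118 = 322.
Row 3: 43 + 98 + 78 + 103 = 322.
Row 4: 113 + 68 + 88 + 53 = 322.
Column 1: 108 + 58 + 43 + 113 = 322.
Column 2: 73 + 83 + 98 + 68 = 322.
Column 3: 93 + 63 + 78 + 88 = 322.
Column 4: 48 + 118 + 103 + 53 = 322.
All lines sum to 322.

Yes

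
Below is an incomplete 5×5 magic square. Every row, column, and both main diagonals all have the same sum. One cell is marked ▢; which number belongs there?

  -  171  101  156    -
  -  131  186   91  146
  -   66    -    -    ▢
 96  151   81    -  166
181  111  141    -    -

106

Column 2 is complete and sums to 630; that is the magic constant.
The remaining cell in row 2 is (2,1) = 630 − 554 = 76.
Row 4 must total 630; the given cells sum to 494, so (4,4) = 136.
Column 3: 101 + 186 + 81 + 141 + ? = 630, so (3,3) = 121.
Anti-diagonal: 91 + 121 + 151 + 181 + ? = 630, so (1,5) = 86.
Row 1: 171 + 101 + 156 + 86 + ? = 630, so (1,1) = 116.
Column 1 must total 630; the given cells sum to 469, so (3,1) = 161.
From main diagonal, 630 − (116 + 131 + 121 + 136) gives (5,5) = 126.
Using row 5: 181 + 111 + 141 + 126 + ? → (5,4) = 630 − 559 = 71.
Column 4 needs 630; the known cells sum to 454, so (3,4) = 176.
From column 5, 630 − (86 + 146 + 166 + 126) gives (3,5) = 106.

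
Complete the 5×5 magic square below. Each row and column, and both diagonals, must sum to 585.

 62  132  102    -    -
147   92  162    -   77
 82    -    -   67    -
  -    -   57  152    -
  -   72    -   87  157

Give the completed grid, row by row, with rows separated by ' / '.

From row 2, 585 − (147 + 92 + 162 + 77) gives (2,4) = 107.
From column 4, 585 − (107 + 67 + 152 + 87) gives (1,4) = 172.
Main diagonal: 62 + 92 + 152 + 157 + ? = 585, so (3,3) = 122.
Row 1 needs 585; the known cells sum to 468, so (1,5) = 117.
Column 3: 102 + 162 + 122 + 57 + ? = 585, so (5,3) = 142.
Using row 5: 72 + 142 + 87 + 157 + ? → (5,1) = 585 − 458 = 127.
Column 1: 62 + 147 + 82 + 127 + ? = 585, so (4,1) = 167.
Anti-diagonal must total 585; the given cells sum to 473, so (4,2) = 112.
From row 4, 585 − (167 + 112 + 57 + 152) gives (4,5) = 97.
The remaining cell in column 2 is (3,2) = 585 − 408 = 177.
The remaining cell in column 5 is (3,5) = 585 − 448 = 137.

62 132 102 172 117 / 147 92 162 107 77 / 82 177 122 67 137 / 167 112 57 152 97 / 127 72 142 87 157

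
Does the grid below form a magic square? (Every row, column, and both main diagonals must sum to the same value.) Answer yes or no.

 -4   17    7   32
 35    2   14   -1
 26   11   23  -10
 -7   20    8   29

Row 1: -4 + 17 + 7 + 32 = 52.
Row 2: 35 + 2 + 14 + (-1) = 50.
Row 3: 26 + 11 + 23 + (-10) = 50.
Row 4: -7 + 20 + 8 + 29 = 50.
Column 1: -4 + 35 + 26 + (-7) = 50.
Column 2: 17 + 2 + 11 + 20 = 50.
Column 3: 7 + 14 + 23 + 8 = 52.
Column 4: 32 + (-1) + (-10) + 29 = 50.
Main diagonal: -4 + 2 + 23 + 29 = 50.
Anti-diagonal: 32 + 14 + 11 + (-7) = 50.

No — row 2 sums to 50 but row 1 sums to 52.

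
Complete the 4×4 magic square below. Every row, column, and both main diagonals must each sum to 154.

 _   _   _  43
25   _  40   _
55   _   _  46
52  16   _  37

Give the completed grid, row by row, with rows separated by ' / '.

22 58 31 43 / 25 61 40 28 / 55 19 34 46 / 52 16 49 37

Row 4 must total 154; the given cells sum to 105, so (4,3) = 49.
Using column 1: 25 + 55 + 52 + ? → (1,1) = 154 − 132 = 22.
Column 4 must total 154; the given cells sum to 126, so (2,4) = 28.
Anti-diagonal must total 154; the given cells sum to 135, so (3,2) = 19.
From row 2, 154 − (25 + 40 + 28) gives (2,2) = 61.
Using row 3: 55 + 19 + 46 + ? → (3,3) = 154 − 120 = 34.
From column 2, 154 − (61 + 19 + 16) gives (1,2) = 58.
Column 3 needs 154; the known cells sum to 123, so (1,3) = 31.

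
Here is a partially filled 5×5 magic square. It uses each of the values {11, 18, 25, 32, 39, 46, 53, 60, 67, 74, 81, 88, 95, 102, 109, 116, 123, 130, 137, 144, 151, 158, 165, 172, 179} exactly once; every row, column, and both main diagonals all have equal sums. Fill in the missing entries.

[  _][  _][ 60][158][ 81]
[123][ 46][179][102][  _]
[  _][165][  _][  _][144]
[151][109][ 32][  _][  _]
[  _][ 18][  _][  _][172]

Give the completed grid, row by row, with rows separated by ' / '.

The 25 entries sum to 2375, so each line sums to 2375/5 = 475.
From row 2, 475 − (123 + 46 + 179 + 102) gives (2,5) = 25.
Column 2: 46 + 165 + 109 + 18 + ? = 475, so (1,2) = 137.
The remaining cell in column 5 is (4,5) = 475 − 422 = 53.
Row 1 needs 475; the known cells sum to 436, so (1,1) = 39.
Using row 4: 151 + 109 + 32 + 53 + ? → (4,4) = 475 − 345 = 130.
From main diagonal, 475 − (39 + 46 + 130 + 172) gives (3,3) = 88.
The remaining cell in anti-diagonal is (5,1) = 475 − 380 = 95.
From column 1, 475 − (39 + 123 + 151 + 95) gives (3,1) = 67.
Column 3 must total 475; the given cells sum to 359, so (5,3) = 116.
Using row 3: 67 + 165 + 88 + 144 + ? → (3,4) = 475 − 464 = 11.
Row 5 must total 475; the given cells sum to 401, so (5,4) = 74.

39 137 60 158 81 / 123 46 179 102 25 / 67 165 88 11 144 / 151 109 32 130 53 / 95 18 116 74 172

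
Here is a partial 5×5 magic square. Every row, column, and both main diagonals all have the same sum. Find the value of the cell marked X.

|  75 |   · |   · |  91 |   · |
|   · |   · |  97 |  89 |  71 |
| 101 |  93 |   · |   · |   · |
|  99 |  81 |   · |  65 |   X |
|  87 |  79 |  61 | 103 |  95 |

Row 5 is complete and sums to 425; that is the magic constant.
Column 1 must total 425; the given cells sum to 362, so (2,1) = 63.
Column 4 needs 425; the known cells sum to 348, so (3,4) = 77.
Row 2 needs 425; the known cells sum to 320, so (2,2) = 105.
Using column 2: 105 + 93 + 81 + 79 + ? → (1,2) = 425 − 358 = 67.
Main diagonal: 75 + 105 + 65 + 95 + ? = 425, so (3,3) = 85.
The remaining cell in anti-diagonal is (1,5) = 425 − 342 = 83.
Row 1 needs 425; the known cells sum to 316, so (1,3) = 109.
Row 3 must total 425; the given cells sum to 356, so (3,5) = 69.
Using column 3: 109 + 97 + 85 + 61 + ? → (4,3) = 425 − 352 = 73.
Using column 5: 83 + 71 + 69 + 95 + ? → (4,5) = 425 − 318 = 107.

107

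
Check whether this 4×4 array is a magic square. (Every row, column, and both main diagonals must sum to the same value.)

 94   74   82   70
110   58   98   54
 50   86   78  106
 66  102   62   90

Row 1: 94 + 74 + 82 + 70 = 320.
Row 2: 110 + 58 + 98 + 54 = 320.
Row 3: 50 + 86 + 78 + 106 = 320.
Row 4: 66 + 102 + 62 + 90 = 320.
Column 1: 94 + 110 + 50 + 66 = 320.
Column 2: 74 + 58 + 86 + 102 = 320.
Column 3: 82 + 98 + 78 + 62 = 320.
Column 4: 70 + 54 + 106 + 90 = 320.
Main diagonal: 94 + 58 + 78 + 90 = 320.
Anti-diagonal: 70 + 98 + 86 + 66 = 320.
All lines sum to 320.

Yes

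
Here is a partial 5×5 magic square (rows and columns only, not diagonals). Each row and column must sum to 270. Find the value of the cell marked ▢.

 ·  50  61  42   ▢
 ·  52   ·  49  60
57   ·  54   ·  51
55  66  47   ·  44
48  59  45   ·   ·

Row 4 must total 270; the given cells sum to 212, so (4,4) = 58.
Using column 2: 50 + 52 + 66 + 59 + ? → (3,2) = 270 − 227 = 43.
Column 3: 61 + 54 + 47 + 45 + ? = 270, so (2,3) = 63.
The remaining cell in row 2 is (2,1) = 270 − 224 = 46.
Using row 3: 57 + 43 + 54 + 51 + ? → (3,4) = 270 − 205 = 65.
Column 1 needs 270; the known cells sum to 206, so (1,1) = 64.
The remaining cell in column 4 is (5,4) = 270 − 214 = 56.
Row 1 needs 270; the known cells sum to 217, so (1,5) = 53.

53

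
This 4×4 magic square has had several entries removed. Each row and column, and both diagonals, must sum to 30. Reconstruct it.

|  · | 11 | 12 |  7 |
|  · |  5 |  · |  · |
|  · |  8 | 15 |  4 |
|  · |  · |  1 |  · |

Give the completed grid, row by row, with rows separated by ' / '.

The remaining cell in row 1 is (1,1) = 30 − 30 = 0.
Row 3 must total 30; the given cells sum to 27, so (3,1) = 3.
The remaining cell in column 2 is (4,2) = 30 − 24 = 6.
Column 3: 12 + 15 + 1 + ? = 30, so (2,3) = 2.
Using main diagonal: 0 + 5 + 15 + ? → (4,4) = 30 − 20 = 10.
Using anti-diagonal: 7 + 2 + 8 + ? → (4,1) = 30 − 17 = 13.
Using column 1: 0 + 3 + 13 + ? → (2,1) = 30 − 16 = 14.
From column 4, 30 − (7 + 4 + 10) gives (2,4) = 9.

0 11 12 7 / 14 5 2 9 / 3 8 15 4 / 13 6 1 10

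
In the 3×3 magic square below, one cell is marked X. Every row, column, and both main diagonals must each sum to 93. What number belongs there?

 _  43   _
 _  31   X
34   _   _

From column 2, 93 − (43 + 31) gives (3,2) = 19.
Anti-diagonal must total 93; the given cells sum to 65, so (1,3) = 28.
The remaining cell in row 1 is (1,1) = 93 − 71 = 22.
Using row 3: 34 + 19 + ? → (3,3) = 93 − 53 = 40.
Column 1 must total 93; the given cells sum to 56, so (2,1) = 37.
Column 3 must total 93; the given cells sum to 68, so (2,3) = 25.

25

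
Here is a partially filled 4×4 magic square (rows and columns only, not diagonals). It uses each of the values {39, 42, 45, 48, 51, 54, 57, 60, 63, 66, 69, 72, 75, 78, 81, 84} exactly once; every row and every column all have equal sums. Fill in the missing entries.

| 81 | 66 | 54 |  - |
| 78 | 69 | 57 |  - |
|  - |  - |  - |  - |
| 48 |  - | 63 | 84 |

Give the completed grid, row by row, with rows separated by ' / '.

81 66 54 45 / 78 69 57 42 / 39 60 72 75 / 48 51 63 84

The 16 entries sum to 984, so each line sums to 984/4 = 246.
Using row 1: 81 + 66 + 54 + ? → (1,4) = 246 − 201 = 45.
From row 2, 246 − (78 + 69 + 57) gives (2,4) = 42.
Row 4 needs 246; the known cells sum to 195, so (4,2) = 51.
Column 1: 81 + 78 + 48 + ? = 246, so (3,1) = 39.
Column 2 needs 246; the known cells sum to 186, so (3,2) = 60.
Column 3 must total 246; the given cells sum to 174, so (3,3) = 72.
The remaining cell in column 4 is (3,4) = 246 − 171 = 75.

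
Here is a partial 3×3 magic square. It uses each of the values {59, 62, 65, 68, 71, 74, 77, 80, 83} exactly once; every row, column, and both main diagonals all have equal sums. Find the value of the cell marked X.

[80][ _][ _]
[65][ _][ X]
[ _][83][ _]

The 9 entries sum to 639, so each line sums to 639/3 = 213.
Column 1: 80 + 65 + ? = 213, so (3,1) = 68.
From row 3, 213 − (68 + 83) gives (3,3) = 62.
The remaining cell in main diagonal is (2,2) = 213 − 142 = 71.
Anti-diagonal needs 213; the known cells sum to 139, so (1,3) = 74.
Row 1 must total 213; the given cells sum to 154, so (1,2) = 59.
Row 2 must total 213; the given cells sum to 136, so (2,3) = 77.

77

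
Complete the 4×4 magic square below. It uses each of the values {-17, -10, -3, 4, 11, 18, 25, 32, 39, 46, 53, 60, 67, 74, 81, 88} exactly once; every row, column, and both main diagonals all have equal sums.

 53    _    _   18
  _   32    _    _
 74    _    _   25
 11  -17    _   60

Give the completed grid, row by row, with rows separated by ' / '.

53 81 -10 18 / 4 32 67 39 / 74 46 -3 25 / 11 -17 88 60

The 16 entries sum to 568, so each line sums to 568/4 = 142.
The remaining cell in row 4 is (4,3) = 142 − 54 = 88.
Column 1 needs 142; the known cells sum to 138, so (2,1) = 4.
Column 4 needs 142; the known cells sum to 103, so (2,4) = 39.
Main diagonal must total 142; the given cells sum to 145, so (3,3) = -3.
The remaining cell in row 2 is (2,3) = 142 − 75 = 67.
Row 3 must total 142; the given cells sum to 96, so (3,2) = 46.
From column 2, 142 − (32 + 46 + (-17)) gives (1,2) = 81.
Column 3: 67 + (-3) + 88 + ? = 142, so (1,3) = -10.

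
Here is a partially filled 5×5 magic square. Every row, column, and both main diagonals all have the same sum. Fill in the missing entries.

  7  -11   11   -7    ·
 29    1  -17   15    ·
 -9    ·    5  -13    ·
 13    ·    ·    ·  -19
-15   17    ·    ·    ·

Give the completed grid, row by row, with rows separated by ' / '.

7 -11 11 -7 25 / 29 1 -17 15 -3 / -9 23 5 -13 19 / 13 -5 27 9 -19 / -15 17 -1 21 3

Column 1 is already complete: 7 + 29 + -9 + 13 + -15 = 25, so that is the magic constant.
Row 1 must total 25; the given cells sum to 0, so (1,5) = 25.
Row 2 needs 25; the known cells sum to 28, so (2,5) = -3.
Anti-diagonal: 25 + 15 + 5 + (-15) + ? = 25, so (4,2) = -5.
From column 2, 25 − (-11 + 1 + (-5) + 17) gives (3,2) = 23.
Row 3 needs 25; the known cells sum to 6, so (3,5) = 19.
Using column 5: 25 + (-3) + 19 + (-19) + ? → (5,5) = 25 − 22 = 3.
Main diagonal needs 25; the known cells sum to 16, so (4,4) = 9.
Using row 4: 13 + (-5) + 9 + (-19) + ? → (4,3) = 25 − (-2) = 27.
Column 3 needs 25; the known cells sum to 26, so (5,3) = -1.
Column 4 needs 25; the known cells sum to 4, so (5,4) = 21.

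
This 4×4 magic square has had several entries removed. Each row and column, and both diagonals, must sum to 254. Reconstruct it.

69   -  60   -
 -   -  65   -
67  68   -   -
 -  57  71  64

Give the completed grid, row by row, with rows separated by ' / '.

Using row 4: 57 + 71 + 64 + ? → (4,1) = 254 − 192 = 62.
The remaining cell in column 1 is (2,1) = 254 − 198 = 56.
Column 3 needs 254; the known cells sum to 196, so (3,3) = 58.
Main diagonal needs 254; the known cells sum to 191, so (2,2) = 63.
From anti-diagonal, 254 − (65 + 68 + 62) gives (1,4) = 59.
Using row 1: 69 + 60 + 59 + ? → (1,2) = 254 − 188 = 66.
The remaining cell in row 2 is (2,4) = 254 − 184 = 70.
From row 3, 254 − (67 + 68 + 58) gives (3,4) = 61.

69 66 60 59 / 56 63 65 70 / 67 68 58 61 / 62 57 71 64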